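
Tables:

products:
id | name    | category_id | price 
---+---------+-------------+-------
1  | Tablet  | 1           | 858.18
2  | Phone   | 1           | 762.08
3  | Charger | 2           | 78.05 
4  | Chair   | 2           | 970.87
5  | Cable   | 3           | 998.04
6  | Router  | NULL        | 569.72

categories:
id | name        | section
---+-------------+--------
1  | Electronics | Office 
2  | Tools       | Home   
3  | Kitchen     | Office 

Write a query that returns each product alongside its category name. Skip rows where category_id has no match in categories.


INNER JOIN keeps only products rows whose category_id matches an id in categories. Walk through each product:
  - product 1 (Tablet): category_id=1 -> matches Electronics
  - product 2 (Phone): category_id=1 -> matches Electronics
  - product 3 (Charger): category_id=2 -> matches Tools
  - product 4 (Chair): category_id=2 -> matches Tools
  - product 5 (Cable): category_id=3 -> matches Kitchen
  - product 6 (Router): category_id=NULL, no match -> dropped
So 1 of 6 rows is dropped.

SQL:
SELECT a.name, b.name AS category
FROM products a
INNER JOIN categories b ON a.category_id = b.id

Result:
name    | category   
--------+------------
Tablet  | Electronics
Phone   | Electronics
Charger | Tools      
Chair   | Tools      
Cable   | Kitchen    


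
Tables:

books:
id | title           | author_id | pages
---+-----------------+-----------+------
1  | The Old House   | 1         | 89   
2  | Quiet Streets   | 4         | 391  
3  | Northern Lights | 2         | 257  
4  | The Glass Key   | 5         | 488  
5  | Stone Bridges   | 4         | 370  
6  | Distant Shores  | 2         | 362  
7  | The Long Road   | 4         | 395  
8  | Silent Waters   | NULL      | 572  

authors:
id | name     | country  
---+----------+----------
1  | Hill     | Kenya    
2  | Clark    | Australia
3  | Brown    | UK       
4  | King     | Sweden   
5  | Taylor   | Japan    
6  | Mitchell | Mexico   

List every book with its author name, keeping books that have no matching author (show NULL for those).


LEFT JOIN keeps every row from books (the left table); where author_id has no match in authors, the author columns become NULL. Walk through each book:
  - book 1 (The Old House): author_id=1 -> matches Hill
  - book 2 (Quiet Streets): author_id=4 -> matches King
  - book 3 (Northern Lights): author_id=2 -> matches Clark
  - book 4 (The Glass Key): author_id=5 -> matches Taylor
  - book 5 (Stone Bridges): author_id=4 -> matches King
  - book 6 (Distant Shores): author_id=2 -> matches Clark
  - book 7 (The Long Road): author_id=4 -> matches King
  - book 8 (Silent Waters): author_id=NULL, no match -> kept with NULL
All 8 rows appear; 1 has NULL author.

SQL:
SELECT a.title, b.name AS author
FROM books a
LEFT JOIN authors b ON a.author_id = b.id

Result:
title           | author
----------------+-------
The Old House   | Hill  
Quiet Streets   | King  
Northern Lights | Clark 
The Glass Key   | Taylor
Stone Bridges   | King  
Distant Shores  | Clark 
The Long Road   | King  
Silent Waters   | NULL  


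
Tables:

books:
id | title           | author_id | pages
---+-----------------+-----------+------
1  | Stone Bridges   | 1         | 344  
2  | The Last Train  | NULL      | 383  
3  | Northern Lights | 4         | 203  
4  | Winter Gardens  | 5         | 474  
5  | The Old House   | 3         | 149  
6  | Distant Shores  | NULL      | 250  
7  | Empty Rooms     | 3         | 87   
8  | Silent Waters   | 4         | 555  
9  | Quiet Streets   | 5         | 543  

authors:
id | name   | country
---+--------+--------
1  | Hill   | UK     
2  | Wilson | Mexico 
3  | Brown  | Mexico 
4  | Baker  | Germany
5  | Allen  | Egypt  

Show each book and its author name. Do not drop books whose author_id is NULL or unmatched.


LEFT JOIN keeps every row from books (the left table); where author_id has no match in authors, the author columns become NULL. Walk through each book:
  - book 1 (Stone Bridges): author_id=1 -> matches Hill
  - book 2 (The Last Train): author_id=NULL, no match -> kept with NULL
  - book 3 (Northern Lights): author_id=4 -> matches Baker
  - book 4 (Winter Gardens): author_id=5 -> matches Allen
  - book 5 (The Old House): author_id=3 -> matches Brown
  - book 6 (Distant Shores): author_id=NULL, no match -> kept with NULL
  - book 7 (Empty Rooms): author_id=3 -> matches Brown
  - book 8 (Silent Waters): author_id=4 -> matches Baker
  - book 9 (Quiet Streets): author_id=5 -> matches Allen
All 9 rows appear; 2 have NULL author.

SQL:
SELECT a.title, b.name AS author
FROM books a
LEFT JOIN authors b ON a.author_id = b.id

Result:
title           | author
----------------+-------
Stone Bridges   | Hill  
The Last Train  | NULL  
Northern Lights | Baker 
Winter Gardens  | Allen 
The Old House   | Brown 
Distant Shores  | NULL  
Empty Rooms     | Brown 
Silent Waters   | Baker 
Quiet Streets   | Allen 


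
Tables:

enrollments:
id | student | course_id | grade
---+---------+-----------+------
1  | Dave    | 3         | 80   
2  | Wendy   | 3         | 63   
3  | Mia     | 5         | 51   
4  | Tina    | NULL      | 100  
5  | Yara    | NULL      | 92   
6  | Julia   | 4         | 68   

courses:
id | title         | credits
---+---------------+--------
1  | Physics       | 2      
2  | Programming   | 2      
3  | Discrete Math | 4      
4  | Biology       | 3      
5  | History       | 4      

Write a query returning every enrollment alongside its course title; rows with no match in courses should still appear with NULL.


LEFT JOIN keeps every row from enrollments (the left table); where course_id has no match in courses, the course columns become NULL. Walk through each enrollment:
  - enrollment 1 (Dave): course_id=3 -> matches Discrete Math
  - enrollment 2 (Wendy): course_id=3 -> matches Discrete Math
  - enrollment 3 (Mia): course_id=5 -> matches History
  - enrollment 4 (Tina): course_id=NULL, no match -> kept with NULL
  - enrollment 5 (Yara): course_id=NULL, no match -> kept with NULL
  - enrollment 6 (Julia): course_id=4 -> matches Biology
All 6 rows appear; 2 have NULL course.

SQL:
SELECT a.student, b.title AS course
FROM enrollments a
LEFT JOIN courses b ON a.course_id = b.id

Result:
student | course       
--------+--------------
Dave    | Discrete Math
Wendy   | Discrete Math
Mia     | History      
Tina    | NULL         
Yara    | NULL         
Julia   | Biology      


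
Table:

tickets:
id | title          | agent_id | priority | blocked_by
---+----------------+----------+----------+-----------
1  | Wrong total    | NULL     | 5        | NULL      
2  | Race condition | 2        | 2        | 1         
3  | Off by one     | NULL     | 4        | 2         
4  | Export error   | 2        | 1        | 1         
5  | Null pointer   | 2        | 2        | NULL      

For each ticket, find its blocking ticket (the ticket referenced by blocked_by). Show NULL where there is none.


This is a self-join: tickets is joined to a second copy of itself, matching each row's blocked_by to another row's id. Use LEFT JOIN so rows with blocked_by=NULL are kept.
  - ticket 1 (Wrong total): blocked_by=NULL -> NULL
  - ticket 2 (Race condition): blocked_by=1 -> Wrong total
  - ticket 3 (Off by one): blocked_by=2 -> Race condition
  - ticket 4 (Export error): blocked_by=1 -> Wrong total
  - ticket 5 (Null pointer): blocked_by=NULL -> NULL

SQL:
SELECT a.title AS item, b.title AS blocked_by
FROM tickets a
LEFT JOIN tickets b ON a.blocked_by = b.id

Result:
item           | blocked_by    
---------------+---------------
Wrong total    | NULL          
Race condition | Wrong total   
Off by one     | Race condition
Export error   | Wrong total   
Null pointer   | NULL          


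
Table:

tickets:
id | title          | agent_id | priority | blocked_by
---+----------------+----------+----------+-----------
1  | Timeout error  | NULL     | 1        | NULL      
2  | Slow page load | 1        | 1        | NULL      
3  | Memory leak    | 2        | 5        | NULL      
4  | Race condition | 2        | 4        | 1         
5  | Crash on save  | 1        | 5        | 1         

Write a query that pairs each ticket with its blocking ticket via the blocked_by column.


This is a self-join: tickets is joined to a second copy of itself, matching each row's blocked_by to another row's id. Use LEFT JOIN so rows with blocked_by=NULL are kept.
  - ticket 1 (Timeout error): blocked_by=NULL -> NULL
  - ticket 2 (Slow page load): blocked_by=NULL -> NULL
  - ticket 3 (Memory leak): blocked_by=NULL -> NULL
  - ticket 4 (Race condition): blocked_by=1 -> Timeout error
  - ticket 5 (Crash on save): blocked_by=1 -> Timeout error

SQL:
SELECT a.title AS item, b.title AS blocked_by
FROM tickets a
LEFT JOIN tickets b ON a.blocked_by = b.id

Result:
item           | blocked_by   
---------------+--------------
Timeout error  | NULL         
Slow page load | NULL         
Memory leak    | NULL         
Race condition | Timeout error
Crash on save  | Timeout error


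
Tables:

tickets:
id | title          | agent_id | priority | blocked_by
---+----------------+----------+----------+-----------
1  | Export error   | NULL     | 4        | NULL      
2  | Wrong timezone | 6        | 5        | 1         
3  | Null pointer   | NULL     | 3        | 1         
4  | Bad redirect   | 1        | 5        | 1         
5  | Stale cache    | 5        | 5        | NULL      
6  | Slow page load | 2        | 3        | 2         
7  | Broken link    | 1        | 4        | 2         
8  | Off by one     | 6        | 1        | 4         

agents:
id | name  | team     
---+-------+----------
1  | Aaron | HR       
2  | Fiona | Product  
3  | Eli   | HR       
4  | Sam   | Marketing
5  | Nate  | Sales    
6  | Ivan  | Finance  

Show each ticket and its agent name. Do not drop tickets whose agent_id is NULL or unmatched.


LEFT JOIN keeps every row from tickets (the left table); where agent_id has no match in agents, the agent columns become NULL. Walk through each ticket:
  - ticket 1 (Export error): agent_id=NULL, no match -> kept with NULL
  - ticket 2 (Wrong timezone): agent_id=6 -> matches Ivan
  - ticket 3 (Null pointer): agent_id=NULL, no match -> kept with NULL
  - ticket 4 (Bad redirect): agent_id=1 -> matches Aaron
  - ticket 5 (Stale cache): agent_id=5 -> matches Nate
  - ticket 6 (Slow page load): agent_id=2 -> matches Fiona
  - ticket 7 (Broken link): agent_id=1 -> matches Aaron
  - ticket 8 (Off by one): agent_id=6 -> matches Ivan
All 8 rows appear; 2 have NULL agent.

SQL:
SELECT a.title, b.name AS agent
FROM tickets a
LEFT JOIN agents b ON a.agent_id = b.id

Result:
title          | agent
---------------+------
Export error   | NULL 
Wrong timezone | Ivan 
Null pointer   | NULL 
Bad redirect   | Aaron
Stale cache    | Nate 
Slow page load | Fiona
Broken link    | Aaron
Off by one     | Ivan 


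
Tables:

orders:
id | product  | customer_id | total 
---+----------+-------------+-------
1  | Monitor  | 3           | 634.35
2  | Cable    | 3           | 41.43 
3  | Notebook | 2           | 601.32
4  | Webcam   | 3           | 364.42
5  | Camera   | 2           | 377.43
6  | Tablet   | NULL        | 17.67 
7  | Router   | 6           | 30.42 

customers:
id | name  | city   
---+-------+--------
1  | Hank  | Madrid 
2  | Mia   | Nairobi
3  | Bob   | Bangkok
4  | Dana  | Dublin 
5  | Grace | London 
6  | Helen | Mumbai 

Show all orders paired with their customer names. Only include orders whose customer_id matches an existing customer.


INNER JOIN keeps only orders rows whose customer_id matches an id in customers. Walk through each order:
  - order 1 (Monitor): customer_id=3 -> matches Bob
  - order 2 (Cable): customer_id=3 -> matches Bob
  - order 3 (Notebook): customer_id=2 -> matches Mia
  - order 4 (Webcam): customer_id=3 -> matches Bob
  - order 5 (Camera): customer_id=2 -> matches Mia
  - order 6 (Tablet): customer_id=NULL, no match -> dropped
  - order 7 (Router): customer_id=6 -> matches Helen
So 1 of 7 rows is dropped.

SQL:
SELECT a.product, b.name AS customer
FROM orders a
INNER JOIN customers b ON a.customer_id = b.id

Result:
product  | customer
---------+---------
Monitor  | Bob     
Cable    | Bob     
Notebook | Mia     
Webcam   | Bob     
Camera   | Mia     
Router   | Helen   


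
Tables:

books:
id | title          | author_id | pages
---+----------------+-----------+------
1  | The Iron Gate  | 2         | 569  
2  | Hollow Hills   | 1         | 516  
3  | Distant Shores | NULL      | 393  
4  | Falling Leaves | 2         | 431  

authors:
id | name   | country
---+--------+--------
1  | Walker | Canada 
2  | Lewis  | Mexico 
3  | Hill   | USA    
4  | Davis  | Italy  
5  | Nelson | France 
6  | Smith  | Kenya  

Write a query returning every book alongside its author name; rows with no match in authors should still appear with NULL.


LEFT JOIN keeps every row from books (the left table); where author_id has no match in authors, the author columns become NULL. Walk through each book:
  - book 1 (The Iron Gate): author_id=2 -> matches Lewis
  - book 2 (Hollow Hills): author_id=1 -> matches Walker
  - book 3 (Distant Shores): author_id=NULL, no match -> kept with NULL
  - book 4 (Falling Leaves): author_id=2 -> matches Lewis
All 4 rows appear; 1 has NULL author.

SQL:
SELECT a.title, b.name AS author
FROM books a
LEFT JOIN authors b ON a.author_id = b.id

Result:
title          | author
---------------+-------
The Iron Gate  | Lewis 
Hollow Hills   | Walker
Distant Shores | NULL  
Falling Leaves | Lewis 


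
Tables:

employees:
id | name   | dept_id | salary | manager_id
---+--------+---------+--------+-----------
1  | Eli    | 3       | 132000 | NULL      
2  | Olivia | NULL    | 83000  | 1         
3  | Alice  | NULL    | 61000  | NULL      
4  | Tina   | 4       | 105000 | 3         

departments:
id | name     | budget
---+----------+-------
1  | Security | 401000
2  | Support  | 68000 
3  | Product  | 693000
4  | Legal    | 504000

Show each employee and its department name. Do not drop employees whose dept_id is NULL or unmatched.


LEFT JOIN keeps every row from employees (the left table); where dept_id has no match in departments, the department columns become NULL. Walk through each employee:
  - employee 1 (Eli): dept_id=3 -> matches Product
  - employee 2 (Olivia): dept_id=NULL, no match -> kept with NULL
  - employee 3 (Alice): dept_id=NULL, no match -> kept with NULL
  - employee 4 (Tina): dept_id=4 -> matches Legal
All 4 rows appear; 2 have NULL department.

SQL:
SELECT a.name, b.name AS department
FROM employees a
LEFT JOIN departments b ON a.dept_id = b.id

Result:
name   | department
-------+-----------
Eli    | Product   
Olivia | NULL      
Alice  | NULL      
Tina   | Legal     


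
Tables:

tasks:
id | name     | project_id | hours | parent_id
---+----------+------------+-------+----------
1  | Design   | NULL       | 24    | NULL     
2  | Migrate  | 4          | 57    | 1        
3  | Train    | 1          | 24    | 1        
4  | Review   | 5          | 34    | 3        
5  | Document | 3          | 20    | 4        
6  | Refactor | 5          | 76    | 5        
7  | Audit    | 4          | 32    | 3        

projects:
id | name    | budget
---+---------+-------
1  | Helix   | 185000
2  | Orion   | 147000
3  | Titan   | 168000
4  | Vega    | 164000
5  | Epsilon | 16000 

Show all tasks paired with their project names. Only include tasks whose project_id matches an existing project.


INNER JOIN keeps only tasks rows whose project_id matches an id in projects. Walk through each task:
  - task 1 (Design): project_id=NULL, no match -> dropped
  - task 2 (Migrate): project_id=4 -> matches Vega
  - task 3 (Train): project_id=1 -> matches Helix
  - task 4 (Review): project_id=5 -> matches Epsilon
  - task 5 (Document): project_id=3 -> matches Titan
  - task 6 (Refactor): project_id=5 -> matches Epsilon
  - task 7 (Audit): project_id=4 -> matches Vega
So 1 of 7 rows is dropped.

SQL:
SELECT a.name, b.name AS project
FROM tasks a
INNER JOIN projects b ON a.project_id = b.id

Result:
name     | project
---------+--------
Migrate  | Vega   
Train    | Helix  
Review   | Epsilon
Document | Titan  
Refactor | Epsilon
Audit    | Vega   


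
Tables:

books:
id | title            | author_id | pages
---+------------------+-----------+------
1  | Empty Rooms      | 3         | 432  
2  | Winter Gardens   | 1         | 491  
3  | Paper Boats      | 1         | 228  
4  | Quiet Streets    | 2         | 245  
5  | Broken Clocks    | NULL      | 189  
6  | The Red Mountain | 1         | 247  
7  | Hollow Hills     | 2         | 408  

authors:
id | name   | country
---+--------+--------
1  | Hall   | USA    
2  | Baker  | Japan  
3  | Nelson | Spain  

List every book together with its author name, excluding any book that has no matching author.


INNER JOIN keeps only books rows whose author_id matches an id in authors. Walk through each book:
  - book 1 (Empty Rooms): author_id=3 -> matches Nelson
  - book 2 (Winter Gardens): author_id=1 -> matches Hall
  - book 3 (Paper Boats): author_id=1 -> matches Hall
  - book 4 (Quiet Streets): author_id=2 -> matches Baker
  - book 5 (Broken Clocks): author_id=NULL, no match -> dropped
  - book 6 (The Red Mountain): author_id=1 -> matches Hall
  - book 7 (Hollow Hills): author_id=2 -> matches Baker
So 1 of 7 rows is dropped.

SQL:
SELECT a.title, b.name AS author
FROM books a
INNER JOIN authors b ON a.author_id = b.id

Result:
title            | author
-----------------+-------
Empty Rooms      | Nelson
Winter Gardens   | Hall  
Paper Boats      | Hall  
Quiet Streets    | Baker 
The Red Mountain | Hall  
Hollow Hills     | Baker 


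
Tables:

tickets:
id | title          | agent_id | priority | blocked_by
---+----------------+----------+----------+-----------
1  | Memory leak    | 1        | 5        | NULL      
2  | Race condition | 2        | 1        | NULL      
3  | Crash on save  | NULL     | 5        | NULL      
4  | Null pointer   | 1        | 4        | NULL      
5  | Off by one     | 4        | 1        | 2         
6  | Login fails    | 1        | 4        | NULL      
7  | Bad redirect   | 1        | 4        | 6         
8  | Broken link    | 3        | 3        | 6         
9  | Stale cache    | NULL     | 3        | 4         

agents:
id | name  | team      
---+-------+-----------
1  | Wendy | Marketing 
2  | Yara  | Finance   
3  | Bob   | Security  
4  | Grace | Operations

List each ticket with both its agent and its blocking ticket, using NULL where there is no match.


Two LEFT JOINs from the same base table tickets: one to agents via agent_id, one to tickets itself via blocked_by. Both are LEFT so every ticket is preserved.
Match against agents:
  - ticket 1 (Memory leak): agent_id=1 -> matches Wendy
  - ticket 2 (Race condition): agent_id=2 -> matches Yara
  - ticket 3 (Crash on save): agent_id=NULL, no match -> kept with NULL
  - ticket 4 (Null pointer): agent_id=1 -> matches Wendy
  - ticket 5 (Off by one): agent_id=4 -> matches Grace
  - ticket 6 (Login fails): agent_id=1 -> matches Wendy
  - ticket 7 (Bad redirect): agent_id=1 -> matches Wendy
  - ticket 8 (Broken link): agent_id=3 -> matches Bob
  - ticket 9 (Stale cache): agent_id=NULL, no match -> kept with NULL
Match against tickets (self):
  - ticket 1 (Memory leak): blocked_by=NULL -> NULL
  - ticket 2 (Race condition): blocked_by=NULL -> NULL
  - ticket 3 (Crash on save): blocked_by=NULL -> NULL
  - ticket 4 (Null pointer): blocked_by=NULL -> NULL
  - ticket 5 (Off by one): blocked_by=2 -> Race condition
  - ticket 6 (Login fails): blocked_by=NULL -> NULL
  - ticket 7 (Bad redirect): blocked_by=6 -> Login fails
  - ticket 8 (Broken link): blocked_by=6 -> Login fails
  - ticket 9 (Stale cache): blocked_by=4 -> Null pointer

SQL:
SELECT a.title, b.name AS agent, c.title AS blocked_by
FROM tickets a
LEFT JOIN agents b ON a.agent_id = b.id
LEFT JOIN tickets c ON a.blocked_by = c.id

Result:
title          | agent | blocked_by    
---------------+-------+---------------
Memory leak    | Wendy | NULL          
Race condition | Yara  | NULL          
Crash on save  | NULL  | NULL          
Null pointer   | Wendy | NULL          
Off by one     | Grace | Race condition
Login fails    | Wendy | NULL          
Bad redirect   | Wendy | Login fails   
Broken link    | Bob   | Login fails   
Stale cache    | NULL  | Null pointer  


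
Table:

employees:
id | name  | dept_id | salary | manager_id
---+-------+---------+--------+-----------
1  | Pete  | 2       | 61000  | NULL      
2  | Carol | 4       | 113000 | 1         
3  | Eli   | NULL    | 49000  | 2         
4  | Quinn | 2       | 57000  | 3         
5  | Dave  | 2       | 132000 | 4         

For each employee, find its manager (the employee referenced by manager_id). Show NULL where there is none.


This is a self-join: employees is joined to a second copy of itself, matching each row's manager_id to another row's id. Use LEFT JOIN so rows with manager_id=NULL are kept.
  - employee 1 (Pete): manager_id=NULL -> NULL
  - employee 2 (Carol): manager_id=1 -> Pete
  - employee 3 (Eli): manager_id=2 -> Carol
  - employee 4 (Quinn): manager_id=3 -> Eli
  - employee 5 (Dave): manager_id=4 -> Quinn

SQL:
SELECT a.name AS item, b.name AS manager
FROM employees a
LEFT JOIN employees b ON a.manager_id = b.id

Result:
item  | manager
------+--------
Pete  | NULL   
Carol | Pete   
Eli   | Carol  
Quinn | Eli    
Dave  | Quinn  


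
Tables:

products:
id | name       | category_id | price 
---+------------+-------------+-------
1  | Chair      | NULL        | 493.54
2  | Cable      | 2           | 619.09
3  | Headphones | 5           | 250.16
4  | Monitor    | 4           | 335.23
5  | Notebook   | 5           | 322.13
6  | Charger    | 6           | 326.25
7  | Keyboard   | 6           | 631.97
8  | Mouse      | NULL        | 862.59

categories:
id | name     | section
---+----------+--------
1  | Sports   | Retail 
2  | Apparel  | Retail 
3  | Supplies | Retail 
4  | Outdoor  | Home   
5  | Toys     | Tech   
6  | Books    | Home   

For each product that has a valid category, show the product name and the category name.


INNER JOIN keeps only products rows whose category_id matches an id in categories. Walk through each product:
  - product 1 (Chair): category_id=NULL, no match -> dropped
  - product 2 (Cable): category_id=2 -> matches Apparel
  - product 3 (Headphones): category_id=5 -> matches Toys
  - product 4 (Monitor): category_id=4 -> matches Outdoor
  - product 5 (Notebook): category_id=5 -> matches Toys
  - product 6 (Charger): category_id=6 -> matches Books
  - product 7 (Keyboard): category_id=6 -> matches Books
  - product 8 (Mouse): category_id=NULL, no match -> dropped
So 2 of 8 rows are dropped.

SQL:
SELECT a.name, b.name AS category
FROM products a
INNER JOIN categories b ON a.category_id = b.id

Result:
name       | category
-----------+---------
Cable      | Apparel 
Headphones | Toys    
Monitor    | Outdoor 
Notebook   | Toys    
Charger    | Books   
Keyboard   | Books   


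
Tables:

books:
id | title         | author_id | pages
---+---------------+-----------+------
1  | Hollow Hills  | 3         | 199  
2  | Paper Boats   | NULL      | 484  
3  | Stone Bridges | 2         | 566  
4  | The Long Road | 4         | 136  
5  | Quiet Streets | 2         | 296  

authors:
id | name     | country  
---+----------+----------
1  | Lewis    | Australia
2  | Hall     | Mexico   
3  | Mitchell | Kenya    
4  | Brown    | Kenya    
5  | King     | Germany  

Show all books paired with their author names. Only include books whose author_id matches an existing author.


INNER JOIN keeps only books rows whose author_id matches an id in authors. Walk through each book:
  - book 1 (Hollow Hills): author_id=3 -> matches Mitchell
  - book 2 (Paper Boats): author_id=NULL, no match -> dropped
  - book 3 (Stone Bridges): author_id=2 -> matches Hall
  - book 4 (The Long Road): author_id=4 -> matches Brown
  - book 5 (Quiet Streets): author_id=2 -> matches Hall
So 1 of 5 rows is dropped.

SQL:
SELECT a.title, b.name AS author
FROM books a
INNER JOIN authors b ON a.author_id = b.id

Result:
title         | author  
--------------+---------
Hollow Hills  | Mitchell
Stone Bridges | Hall    
The Long Road | Brown   
Quiet Streets | Hall    


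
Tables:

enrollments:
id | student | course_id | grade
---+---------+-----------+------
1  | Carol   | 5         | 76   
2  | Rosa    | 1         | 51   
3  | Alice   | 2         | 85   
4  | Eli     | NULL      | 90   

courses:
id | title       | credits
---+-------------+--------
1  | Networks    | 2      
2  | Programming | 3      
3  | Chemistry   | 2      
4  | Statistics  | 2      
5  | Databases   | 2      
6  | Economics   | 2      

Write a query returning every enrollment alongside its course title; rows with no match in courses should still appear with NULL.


LEFT JOIN keeps every row from enrollments (the left table); where course_id has no match in courses, the course columns become NULL. Walk through each enrollment:
  - enrollment 1 (Carol): course_id=5 -> matches Databases
  - enrollment 2 (Rosa): course_id=1 -> matches Networks
  - enrollment 3 (Alice): course_id=2 -> matches Programming
  - enrollment 4 (Eli): course_id=NULL, no match -> kept with NULL
All 4 rows appear; 1 has NULL course.

SQL:
SELECT a.student, b.title AS course
FROM enrollments a
LEFT JOIN courses b ON a.course_id = b.id

Result:
student | course     
--------+------------
Carol   | Databases  
Rosa    | Networks   
Alice   | Programming
Eli     | NULL       


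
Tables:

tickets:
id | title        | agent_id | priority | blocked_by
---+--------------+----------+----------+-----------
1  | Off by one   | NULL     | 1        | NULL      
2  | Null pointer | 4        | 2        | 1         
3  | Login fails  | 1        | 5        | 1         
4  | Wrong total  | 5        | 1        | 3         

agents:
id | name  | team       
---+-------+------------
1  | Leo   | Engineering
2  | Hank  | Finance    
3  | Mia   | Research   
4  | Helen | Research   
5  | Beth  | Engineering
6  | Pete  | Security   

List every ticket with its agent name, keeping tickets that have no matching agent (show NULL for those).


LEFT JOIN keeps every row from tickets (the left table); where agent_id has no match in agents, the agent columns become NULL. Walk through each ticket:
  - ticket 1 (Off by one): agent_id=NULL, no match -> kept with NULL
  - ticket 2 (Null pointer): agent_id=4 -> matches Helen
  - ticket 3 (Login fails): agent_id=1 -> matches Leo
  - ticket 4 (Wrong total): agent_id=5 -> matches Beth
All 4 rows appear; 1 has NULL agent.

SQL:
SELECT a.title, b.name AS agent
FROM tickets a
LEFT JOIN agents b ON a.agent_id = b.id

Result:
title        | agent
-------------+------
Off by one   | NULL 
Null pointer | Helen
Login fails  | Leo  
Wrong total  | Beth 


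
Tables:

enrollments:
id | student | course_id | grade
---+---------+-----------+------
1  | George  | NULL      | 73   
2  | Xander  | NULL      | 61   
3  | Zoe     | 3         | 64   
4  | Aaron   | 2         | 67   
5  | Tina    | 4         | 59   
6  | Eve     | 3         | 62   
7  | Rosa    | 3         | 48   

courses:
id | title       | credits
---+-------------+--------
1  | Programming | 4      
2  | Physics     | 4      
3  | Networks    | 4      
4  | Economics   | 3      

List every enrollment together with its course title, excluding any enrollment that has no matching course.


INNER JOIN keeps only enrollments rows whose course_id matches an id in courses. Walk through each enrollment:
  - enrollment 1 (George): course_id=NULL, no match -> dropped
  - enrollment 2 (Xander): course_id=NULL, no match -> dropped
  - enrollment 3 (Zoe): course_id=3 -> matches Networks
  - enrollment 4 (Aaron): course_id=2 -> matches Physics
  - enrollment 5 (Tina): course_id=4 -> matches Economics
  - enrollment 6 (Eve): course_id=3 -> matches Networks
  - enrollment 7 (Rosa): course_id=3 -> matches Networks
So 2 of 7 rows are dropped.

SQL:
SELECT a.student, b.title AS course
FROM enrollments a
INNER JOIN courses b ON a.course_id = b.id

Result:
student | course   
--------+----------
Zoe     | Networks 
Aaron   | Physics  
Tina    | Economics
Eve     | Networks 
Rosa    | Networks 


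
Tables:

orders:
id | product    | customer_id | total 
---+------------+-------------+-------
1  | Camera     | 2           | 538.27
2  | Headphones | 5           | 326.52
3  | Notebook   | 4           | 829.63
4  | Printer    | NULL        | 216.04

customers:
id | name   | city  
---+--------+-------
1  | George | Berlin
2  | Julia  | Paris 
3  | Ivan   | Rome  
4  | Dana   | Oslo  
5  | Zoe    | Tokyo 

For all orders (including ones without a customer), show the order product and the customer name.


LEFT JOIN keeps every row from orders (the left table); where customer_id has no match in customers, the customer columns become NULL. Walk through each order:
  - order 1 (Camera): customer_id=2 -> matches Julia
  - order 2 (Headphones): customer_id=5 -> matches Zoe
  - order 3 (Notebook): customer_id=4 -> matches Dana
  - order 4 (Printer): customer_id=NULL, no match -> kept with NULL
All 4 rows appear; 1 has NULL customer.

SQL:
SELECT a.product, b.name AS customer
FROM orders a
LEFT JOIN customers b ON a.customer_id = b.id

Result:
product    | customer
-----------+---------
Camera     | Julia   
Headphones | Zoe     
Notebook   | Dana    
Printer    | NULL    


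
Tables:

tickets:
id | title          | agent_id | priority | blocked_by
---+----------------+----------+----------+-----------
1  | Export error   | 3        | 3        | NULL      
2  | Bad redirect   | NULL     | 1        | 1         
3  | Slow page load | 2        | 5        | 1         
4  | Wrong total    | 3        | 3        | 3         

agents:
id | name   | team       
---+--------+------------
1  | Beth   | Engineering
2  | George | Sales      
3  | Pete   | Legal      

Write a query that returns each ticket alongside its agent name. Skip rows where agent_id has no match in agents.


INNER JOIN keeps only tickets rows whose agent_id matches an id in agents. Walk through each ticket:
  - ticket 1 (Export error): agent_id=3 -> matches Pete
  - ticket 2 (Bad redirect): agent_id=NULL, no match -> dropped
  - ticket 3 (Slow page load): agent_id=2 -> matches George
  - ticket 4 (Wrong total): agent_id=3 -> matches Pete
So 1 of 4 rows is dropped.

SQL:
SELECT a.title, b.name AS agent
FROM tickets a
INNER JOIN agents b ON a.agent_id = b.id

Result:
title          | agent 
---------------+-------
Export error   | Pete  
Slow page load | George
Wrong total    | Pete  


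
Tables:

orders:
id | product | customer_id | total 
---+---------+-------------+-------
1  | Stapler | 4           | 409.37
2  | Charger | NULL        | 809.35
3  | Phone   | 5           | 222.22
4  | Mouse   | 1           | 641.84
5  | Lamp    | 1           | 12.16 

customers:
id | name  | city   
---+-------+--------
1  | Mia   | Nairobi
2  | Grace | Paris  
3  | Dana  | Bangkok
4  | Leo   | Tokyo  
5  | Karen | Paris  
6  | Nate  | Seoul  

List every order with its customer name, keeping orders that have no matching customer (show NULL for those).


LEFT JOIN keeps every row from orders (the left table); where customer_id has no match in customers, the customer columns become NULL. Walk through each order:
  - order 1 (Stapler): customer_id=4 -> matches Leo
  - order 2 (Charger): customer_id=NULL, no match -> kept with NULL
  - order 3 (Phone): customer_id=5 -> matches Karen
  - order 4 (Mouse): customer_id=1 -> matches Mia
  - order 5 (Lamp): customer_id=1 -> matches Mia
All 5 rows appear; 1 has NULL customer.

SQL:
SELECT a.product, b.name AS customer
FROM orders a
LEFT JOIN customers b ON a.customer_id = b.id

Result:
product | customer
--------+---------
Stapler | Leo     
Charger | NULL    
Phone   | Karen   
Mouse   | Mia     
Lamp    | Mia     


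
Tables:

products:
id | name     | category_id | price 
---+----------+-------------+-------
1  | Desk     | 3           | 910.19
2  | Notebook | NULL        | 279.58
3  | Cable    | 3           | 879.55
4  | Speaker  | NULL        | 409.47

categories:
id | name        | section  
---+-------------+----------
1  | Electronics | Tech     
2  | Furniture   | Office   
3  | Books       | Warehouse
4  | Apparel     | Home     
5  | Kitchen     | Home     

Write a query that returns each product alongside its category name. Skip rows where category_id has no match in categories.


INNER JOIN keeps only products rows whose category_id matches an id in categories. Walk through each product:
  - product 1 (Desk): category_id=3 -> matches Books
  - product 2 (Notebook): category_id=NULL, no match -> dropped
  - product 3 (Cable): category_id=3 -> matches Books
  - product 4 (Speaker): category_id=NULL, no match -> dropped
So 2 of 4 rows are dropped.

SQL:
SELECT a.name, b.name AS category
FROM products a
INNER JOIN categories b ON a.category_id = b.id

Result:
name  | category
------+---------
Desk  | Books   
Cable | Books   


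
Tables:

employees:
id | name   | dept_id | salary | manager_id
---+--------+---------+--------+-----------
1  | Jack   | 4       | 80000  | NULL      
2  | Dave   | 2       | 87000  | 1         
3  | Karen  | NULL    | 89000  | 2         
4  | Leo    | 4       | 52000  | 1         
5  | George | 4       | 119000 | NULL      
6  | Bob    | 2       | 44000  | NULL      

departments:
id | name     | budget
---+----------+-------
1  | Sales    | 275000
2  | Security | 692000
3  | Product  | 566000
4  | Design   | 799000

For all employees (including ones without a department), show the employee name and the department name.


LEFT JOIN keeps every row from employees (the left table); where dept_id has no match in departments, the department columns become NULL. Walk through each employee:
  - employee 1 (Jack): dept_id=4 -> matches Design
  - employee 2 (Dave): dept_id=2 -> matches Security
  - employee 3 (Karen): dept_id=NULL, no match -> kept with NULL
  - employee 4 (Leo): dept_id=4 -> matches Design
  - employee 5 (George): dept_id=4 -> matches Design
  - employee 6 (Bob): dept_id=2 -> matches Security
All 6 rows appear; 1 has NULL department.

SQL:
SELECT a.name, b.name AS department
FROM employees a
LEFT JOIN departments b ON a.dept_id = b.id

Result:
name   | department
-------+-----------
Jack   | Design    
Dave   | Security  
Karen  | NULL      
Leo    | Design    
George | Design    
Bob    | Security  


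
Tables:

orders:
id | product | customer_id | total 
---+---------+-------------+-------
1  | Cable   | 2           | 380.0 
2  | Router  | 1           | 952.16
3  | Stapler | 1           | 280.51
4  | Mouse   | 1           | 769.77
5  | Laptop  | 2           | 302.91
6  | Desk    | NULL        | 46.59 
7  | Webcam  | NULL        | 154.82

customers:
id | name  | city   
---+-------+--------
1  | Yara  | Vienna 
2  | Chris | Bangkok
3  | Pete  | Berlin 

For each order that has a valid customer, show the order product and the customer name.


INNER JOIN keeps only orders rows whose customer_id matches an id in customers. Walk through each order:
  - order 1 (Cable): customer_id=2 -> matches Chris
  - order 2 (Router): customer_id=1 -> matches Yara
  - order 3 (Stapler): customer_id=1 -> matches Yara
  - order 4 (Mouse): customer_id=1 -> matches Yara
  - order 5 (Laptop): customer_id=2 -> matches Chris
  - order 6 (Desk): customer_id=NULL, no match -> dropped
  - order 7 (Webcam): customer_id=NULL, no match -> dropped
So 2 of 7 rows are dropped.

SQL:
SELECT a.product, b.name AS customer
FROM orders a
INNER JOIN customers b ON a.customer_id = b.id

Result:
product | customer
--------+---------
Cable   | Chris   
Router  | Yara    
Stapler | Yara    
Mouse   | Yara    
Laptop  | Chris   


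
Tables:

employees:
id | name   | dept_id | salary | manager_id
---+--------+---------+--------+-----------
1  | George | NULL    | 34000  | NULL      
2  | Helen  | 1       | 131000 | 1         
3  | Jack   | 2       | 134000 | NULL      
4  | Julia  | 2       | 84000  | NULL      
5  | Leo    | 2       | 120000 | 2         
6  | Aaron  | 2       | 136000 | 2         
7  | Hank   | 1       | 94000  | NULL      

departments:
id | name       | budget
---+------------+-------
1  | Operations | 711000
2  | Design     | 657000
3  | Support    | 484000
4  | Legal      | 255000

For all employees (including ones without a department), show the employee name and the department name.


LEFT JOIN keeps every row from employees (the left table); where dept_id has no match in departments, the department columns become NULL. Walk through each employee:
  - employee 1 (George): dept_id=NULL, no match -> kept with NULL
  - employee 2 (Helen): dept_id=1 -> matches Operations
  - employee 3 (Jack): dept_id=2 -> matches Design
  - employee 4 (Julia): dept_id=2 -> matches Design
  - employee 5 (Leo): dept_id=2 -> matches Design
  - employee 6 (Aaron): dept_id=2 -> matches Design
  - employee 7 (Hank): dept_id=1 -> matches Operations
All 7 rows appear; 1 has NULL department.

SQL:
SELECT a.name, b.name AS department
FROM employees a
LEFT JOIN departments b ON a.dept_id = b.id

Result:
name   | department
-------+-----------
George | NULL      
Helen  | Operations
Jack   | Design    
Julia  | Design    
Leo    | Design    
Aaron  | Design    
Hank   | Operations


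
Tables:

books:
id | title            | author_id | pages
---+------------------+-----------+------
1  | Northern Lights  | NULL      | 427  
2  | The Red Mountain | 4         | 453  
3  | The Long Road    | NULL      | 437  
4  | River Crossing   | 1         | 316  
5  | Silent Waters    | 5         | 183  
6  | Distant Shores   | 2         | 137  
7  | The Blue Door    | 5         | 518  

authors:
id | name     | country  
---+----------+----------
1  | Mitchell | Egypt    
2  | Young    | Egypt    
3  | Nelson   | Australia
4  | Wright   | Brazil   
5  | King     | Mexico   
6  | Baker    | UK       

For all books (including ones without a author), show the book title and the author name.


LEFT JOIN keeps every row from books (the left table); where author_id has no match in authors, the author columns become NULL. Walk through each book:
  - book 1 (Northern Lights): author_id=NULL, no match -> kept with NULL
  - book 2 (The Red Mountain): author_id=4 -> matches Wright
  - book 3 (The Long Road): author_id=NULL, no match -> kept with NULL
  - book 4 (River Crossing): author_id=1 -> matches Mitchell
  - book 5 (Silent Waters): author_id=5 -> matches King
  - book 6 (Distant Shores): author_id=2 -> matches Young
  - book 7 (The Blue Door): author_id=5 -> matches King
All 7 rows appear; 2 have NULL author.

SQL:
SELECT a.title, b.name AS author
FROM books a
LEFT JOIN authors b ON a.author_id = b.id

Result:
title            | author  
-----------------+---------
Northern Lights  | NULL    
The Red Mountain | Wright  
The Long Road    | NULL    
River Crossing   | Mitchell
Silent Waters    | King    
Distant Shores   | Young   
The Blue Door    | King    


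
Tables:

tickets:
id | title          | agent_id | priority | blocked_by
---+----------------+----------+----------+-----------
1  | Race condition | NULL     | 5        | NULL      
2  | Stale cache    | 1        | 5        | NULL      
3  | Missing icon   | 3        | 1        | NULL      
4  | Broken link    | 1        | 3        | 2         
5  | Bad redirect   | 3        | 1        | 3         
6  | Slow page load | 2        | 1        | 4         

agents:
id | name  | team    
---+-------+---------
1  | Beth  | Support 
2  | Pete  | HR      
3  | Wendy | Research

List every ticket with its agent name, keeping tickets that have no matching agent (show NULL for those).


LEFT JOIN keeps every row from tickets (the left table); where agent_id has no match in agents, the agent columns become NULL. Walk through each ticket:
  - ticket 1 (Race condition): agent_id=NULL, no match -> kept with NULL
  - ticket 2 (Stale cache): agent_id=1 -> matches Beth
  - ticket 3 (Missing icon): agent_id=3 -> matches Wendy
  - ticket 4 (Broken link): agent_id=1 -> matches Beth
  - ticket 5 (Bad redirect): agent_id=3 -> matches Wendy
  - ticket 6 (Slow page load): agent_id=2 -> matches Pete
All 6 rows appear; 1 has NULL agent.

SQL:
SELECT a.title, b.name AS agent
FROM tickets a
LEFT JOIN agents b ON a.agent_id = b.id

Result:
title          | agent
---------------+------
Race condition | NULL 
Stale cache    | Beth 
Missing icon   | Wendy
Broken link    | Beth 
Bad redirect   | Wendy
Slow page load | Pete 
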